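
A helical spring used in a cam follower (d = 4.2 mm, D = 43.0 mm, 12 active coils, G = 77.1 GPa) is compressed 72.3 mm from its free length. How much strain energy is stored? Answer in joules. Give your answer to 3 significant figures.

k = Gd⁴/(8D³N_a) = (77.1×10³)(4.2⁴)/(8·43.0³·12) = 3.1432 N/mm
U = ½kδ² = 0.5 × 3.1432 × 72.3² = 8215.3 N·mm = 8.2153 J

8.22 J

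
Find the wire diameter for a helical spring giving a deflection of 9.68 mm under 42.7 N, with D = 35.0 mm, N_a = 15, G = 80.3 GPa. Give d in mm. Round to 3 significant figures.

4.10 mm

Required rate k = F/δ = 42.7/9.68 = 4.4112 N/mm
d = (8D³N_a·k / G)^(1/4) = (8·35.0³·15·4.4112 / (80.3×10³))^0.25
  = (282.63)^0.25 = 4.1002 mm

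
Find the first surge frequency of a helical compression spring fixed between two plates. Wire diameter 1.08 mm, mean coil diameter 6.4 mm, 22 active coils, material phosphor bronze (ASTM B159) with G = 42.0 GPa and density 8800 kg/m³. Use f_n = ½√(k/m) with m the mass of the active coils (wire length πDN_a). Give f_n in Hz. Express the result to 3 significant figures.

295 Hz

k = Gd⁴/(8D³N_a) = (42.0×10³)(1.08⁴)/(8·6.4³·22) = 1.2385 N/mm = 1238.5 N/m
Wire length L = πDN_a = π·6.4·22 = 442.34 mm
m = ρ·(πd²/4)·L = 8800 × 0.91609×10⁻⁶ m² × 0.44234 m = 0.0035659 kg
f_n = ½√(k/m) = 0.5·√(1238.5/0.0035659) = 0.5·√(3.4731e+05) = 294.67 Hz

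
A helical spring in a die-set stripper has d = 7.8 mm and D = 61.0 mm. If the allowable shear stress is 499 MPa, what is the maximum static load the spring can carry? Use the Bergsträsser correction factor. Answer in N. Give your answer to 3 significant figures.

C = D/d = 61.0/7.8 = 7.8205
K_B = (4C+2)/(4C−3) = 33.282/28.282 = 1.1768
τ_max = K·8FD/(πd³) → F_max = τ_allow·πd³/(8DK)
F_max = 499·π·7.8³/(8·61.0·1.1768) = 7.4393e+05/574.27 = 1295.4 N

1300 N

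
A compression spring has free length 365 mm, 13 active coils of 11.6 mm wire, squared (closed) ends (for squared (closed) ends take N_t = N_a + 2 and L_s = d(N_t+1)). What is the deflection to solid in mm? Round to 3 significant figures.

179 mm

N_t = 15; L_s = 11.6·16 = 185.6 mm
δ_solid = L₀ − L_s = 365 − 185.6 = 179.4 mm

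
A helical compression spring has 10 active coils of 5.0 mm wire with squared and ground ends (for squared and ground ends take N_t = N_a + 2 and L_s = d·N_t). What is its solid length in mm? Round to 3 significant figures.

60.0 mm

squared and ground ends: N_t = N_a + 2 = 10 + 2 = 12
L_s = d·N_t = 5.0 × 12 = 60 mm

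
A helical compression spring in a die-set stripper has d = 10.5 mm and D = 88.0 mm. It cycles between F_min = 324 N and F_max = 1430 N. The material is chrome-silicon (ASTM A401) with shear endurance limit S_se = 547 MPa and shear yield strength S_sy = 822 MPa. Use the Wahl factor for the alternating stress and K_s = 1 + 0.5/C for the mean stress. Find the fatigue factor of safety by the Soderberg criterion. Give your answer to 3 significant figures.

C = D/d = 88.0/10.5 = 8.3810; K_W = (4C−1)/(4C−4)+0.615/C = 1.1750; K_s = 1+0.5/C = 1.0597
F_a = (F_max−F_min)/2 = 553 N; F_m = (F_max+F_min)/2 = 877 N
τ_a = K_W·8F_aD/(πd³) = 1.1750 × 107.05 = 125.78 MPa
τ_m = K_s·8F_mD/(πd³) = 1.0597 × 169.77 = 179.9 MPa
Soderberg: 1/n_f = τ_a/S_se + τ_m/S_sy = 125.78/547 + 179.9/822 = 0.22995 + 0.21885 = 0.4488
n_f = 1/0.4488 = 2.228

2.23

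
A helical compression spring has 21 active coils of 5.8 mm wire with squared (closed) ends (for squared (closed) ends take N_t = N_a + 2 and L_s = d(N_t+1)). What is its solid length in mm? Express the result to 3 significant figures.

139 mm

squared (closed) ends: N_t = N_a + 2 = 21 + 2 = 23
L_s = d·(N_t+1) = 5.8 × 24 = 139.2 mm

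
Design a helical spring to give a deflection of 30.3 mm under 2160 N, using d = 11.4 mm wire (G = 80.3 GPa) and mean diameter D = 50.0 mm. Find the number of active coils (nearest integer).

Required rate k = F/δ = 2160/30.3 = 71.287 N/mm
N_a = Gd⁴/(8D³k) = (80.3×10³ × 11.4⁴)/(8 × 50.0³ × 71.287)
    = 1.35624e+09 / 7.12871e+07 = 19.02 → 19 coils

19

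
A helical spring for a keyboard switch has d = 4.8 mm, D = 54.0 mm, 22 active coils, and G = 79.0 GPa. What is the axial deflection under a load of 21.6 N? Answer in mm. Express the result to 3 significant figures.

14.3 mm

k = Gd⁴/(8D³N_a) = (79.0×10³)(4.8⁴)/(8·54.0³·22) = 1.5132 N/mm
δ = F/k = 21.6 / 1.5132 = 14.274 mm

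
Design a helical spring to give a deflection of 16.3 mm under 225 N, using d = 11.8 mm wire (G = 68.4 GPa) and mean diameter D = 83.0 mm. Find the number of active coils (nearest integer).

Required rate k = F/δ = 225/16.3 = 13.804 N/mm
N_a = Gd⁴/(8D³k) = (68.4×10³ × 11.8⁴)/(8 × 83.0³ × 13.804)
    = 1.32612e+09 / 6.31421e+07 = 21 → 21 coils

21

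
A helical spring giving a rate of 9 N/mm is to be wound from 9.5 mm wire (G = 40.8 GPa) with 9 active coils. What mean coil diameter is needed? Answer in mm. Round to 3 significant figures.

80.0 mm

D = (Gd⁴/(8N_a·k))^(1/3) = (40.8×10³·9.5⁴/(8·9·9))^(1/3)
  = (512837)^(1/3) = 80.0436 mm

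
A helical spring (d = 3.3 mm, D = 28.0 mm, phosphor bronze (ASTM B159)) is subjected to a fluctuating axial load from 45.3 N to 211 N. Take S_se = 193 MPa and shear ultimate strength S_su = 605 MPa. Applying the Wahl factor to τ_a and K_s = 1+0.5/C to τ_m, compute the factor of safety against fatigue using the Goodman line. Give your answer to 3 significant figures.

C = D/d = 28.0/3.3 = 8.4848; K_W = (4C−1)/(4C−4)+0.615/C = 1.1727; K_s = 1+0.5/C = 1.0589
F_a = (F_max−F_min)/2 = 82.85 N; F_m = (F_max+F_min)/2 = 128.15 N
τ_a = K_W·8F_aD/(πd³) = 1.1727 × 164.38 = 192.77 MPa
τ_m = K_s·8F_mD/(πd³) = 1.0589 × 254.26 = 269.24 MPa
Goodman: 1/n_f = τ_a/S_se + τ_m/S_su = 192.77/193 + 269.24/605 = 0.99879 + 0.44503 = 1.4438
n_f = 1/1.4438 = 0.6926

0.693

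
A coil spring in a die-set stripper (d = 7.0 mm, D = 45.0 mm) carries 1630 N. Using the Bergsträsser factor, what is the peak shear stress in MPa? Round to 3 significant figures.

664 MPa

Spring index C = D/d = 45.0/7.0 = 6.4286
K_B = (4C+2)/(4C−3) = 27.714/22.714 = 1.2201
τ₀ = 8FD/(πd³) = 8·1630·45.0/(π·7.0³) = 586800/1077.6 = 544.56 MPa
τ_max = K·τ₀ = 1.2201 × 544.56 = 664.43 MPa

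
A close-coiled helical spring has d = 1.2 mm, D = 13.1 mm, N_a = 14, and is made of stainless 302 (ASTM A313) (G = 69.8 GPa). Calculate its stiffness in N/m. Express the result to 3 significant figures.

575 N/m

k = Gd⁴/(8D³N_a) = (69.8×10³ × 1.2⁴) / (8 × 13.1³ × 14)
  = 144737 / 251786 = 0.57484 N/mm = 574.84 N/m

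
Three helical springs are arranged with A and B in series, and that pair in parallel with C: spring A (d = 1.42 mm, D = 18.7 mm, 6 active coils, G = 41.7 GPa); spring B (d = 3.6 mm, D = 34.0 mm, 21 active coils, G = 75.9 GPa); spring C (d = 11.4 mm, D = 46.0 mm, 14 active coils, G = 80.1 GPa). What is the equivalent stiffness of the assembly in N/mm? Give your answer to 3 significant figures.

k_A = Gd⁴/(8D³N_a) = (41.7×10³)(1.42⁴)/(8·18.7³·6) = 0.54016 N/mm
k_B = Gd⁴/(8D³N_a) = (75.9×10³)(3.6⁴)/(8·34.0³·21) = 1.9307 N/mm
k_C = Gd⁴/(8D³N_a) = (80.1×10³)(11.4⁴)/(8·46.0³·14) = 124.1 N/mm
Springs A,B series: k_AB = 1/(1/0.54016+1/1.9307) = 0.42207 N/mm; parallel with C: k_eq = 0.42207+124.1 = 124.52 N/mm

125 N/mm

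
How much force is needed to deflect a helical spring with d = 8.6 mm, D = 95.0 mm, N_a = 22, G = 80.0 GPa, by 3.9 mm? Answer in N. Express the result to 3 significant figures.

11.3 N

k = Gd⁴/(8D³N_a) = (80.0×10³)(8.6⁴)/(8·95.0³·22) = 2.9 N/mm
F = k·δ = 2.9 × 3.9 = 11.31 N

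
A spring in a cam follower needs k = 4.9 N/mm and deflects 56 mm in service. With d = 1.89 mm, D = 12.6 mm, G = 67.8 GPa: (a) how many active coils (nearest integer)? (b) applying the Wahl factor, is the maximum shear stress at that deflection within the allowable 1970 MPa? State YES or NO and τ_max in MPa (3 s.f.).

N_a = Gd⁴/(8D³k) = (67.8×10³)(1.89⁴)/(8·12.6³·4.9) = 11.03 → N_a = 11
Actual rate k = Gd⁴/(8D³·11) = 4.9145 N/mm
Working load F = kδ = 4.9145·56 = 275.21 N
C = 12.6/1.89 = 6.6667; K_W = (4C−1)/(4C−4)+0.615/C = 1.2246
τ_max = K_W·8FD/(πd³) = 1.2246·1308 = 1601.7 MPa
τ_max ≤ 1970 MPa → acceptable

(a) 11 coils; (b) YES, τ_max = 1600 MPa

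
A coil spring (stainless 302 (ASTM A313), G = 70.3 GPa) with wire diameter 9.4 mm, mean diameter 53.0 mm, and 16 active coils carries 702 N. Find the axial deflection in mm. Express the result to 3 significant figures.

k = Gd⁴/(8D³N_a) = (70.3×10³)(9.4⁴)/(8·53.0³·16) = 28.802 N/mm
δ = F/k = 702 / 28.802 = 24.373 mm

24.4 mm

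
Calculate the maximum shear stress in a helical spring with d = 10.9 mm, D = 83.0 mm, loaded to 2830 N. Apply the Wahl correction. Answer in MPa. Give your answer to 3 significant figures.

Spring index C = D/d = 83.0/10.9 = 7.6147
K_W = (4C−1)/(4C−4) + 0.615/C = 29.459/26.459 + 0.0808 = 1.1941
τ₀ = 8FD/(πd³) = 8·2830·83.0/(π·10.9³) = 1.87912e+06/4068.5 = 461.88 MPa
τ_max = K·τ₀ = 1.1941 × 461.88 = 551.55 MPa

552 MPa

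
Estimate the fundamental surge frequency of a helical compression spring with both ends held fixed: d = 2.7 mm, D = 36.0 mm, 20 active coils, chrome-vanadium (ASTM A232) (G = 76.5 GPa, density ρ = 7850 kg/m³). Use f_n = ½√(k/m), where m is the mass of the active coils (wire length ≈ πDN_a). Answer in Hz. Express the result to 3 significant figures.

36.6 Hz

k = Gd⁴/(8D³N_a) = (76.5×10³)(2.7⁴)/(8·36.0³·20) = 0.54461 N/mm = 544.61 N/m
Wire length L = πDN_a = π·36.0·20 = 2261.9 mm
m = ρ·(πd²/4)·L = 7850 × 5.7256×10⁻⁶ m² × 2.2619 m = 0.10166 kg
f_n = ½√(k/m) = 0.5·√(544.61/0.10166) = 0.5·√(5357) = 36.596 Hz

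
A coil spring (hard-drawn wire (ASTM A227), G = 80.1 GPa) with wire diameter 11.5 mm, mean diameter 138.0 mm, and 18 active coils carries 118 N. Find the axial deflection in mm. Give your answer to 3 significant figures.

k = Gd⁴/(8D³N_a) = (80.1×10³)(11.5⁴)/(8·138.0³·18) = 3.7019 N/mm
δ = F/k = 118 / 3.7019 = 31.876 mm

31.9 mm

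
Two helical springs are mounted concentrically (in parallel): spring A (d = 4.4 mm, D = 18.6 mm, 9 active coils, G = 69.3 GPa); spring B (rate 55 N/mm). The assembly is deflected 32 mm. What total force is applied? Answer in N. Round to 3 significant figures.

k_A = Gd⁴/(8D³N_a) = (69.3×10³)(4.4⁴)/(8·18.6³·9) = 56.063 N/mm
Parallel: k_eq = 56.063 + 55 = 111.06 N/mm
F = k_eq·δ = 111.06·32 = 3554 N

3550 N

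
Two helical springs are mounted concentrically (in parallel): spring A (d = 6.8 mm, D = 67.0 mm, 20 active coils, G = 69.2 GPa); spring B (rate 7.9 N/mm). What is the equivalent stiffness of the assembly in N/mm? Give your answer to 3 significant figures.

k_A = Gd⁴/(8D³N_a) = (69.2×10³)(6.8⁴)/(8·67.0³·20) = 3.0747 N/mm
Parallel: k_eq = 3.0747 + 7.9 = 10.975 N/mm

11.0 N/mm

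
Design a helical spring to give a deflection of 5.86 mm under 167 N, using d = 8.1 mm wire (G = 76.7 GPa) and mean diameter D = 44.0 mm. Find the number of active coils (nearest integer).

17

Required rate k = F/δ = 167/5.86 = 28.498 N/mm
N_a = Gd⁴/(8D³k) = (76.7×10³ × 8.1⁴)/(8 × 44.0³ × 28.498)
    = 3.30168e+08 / 1.94208e+07 = 17 → 17 coils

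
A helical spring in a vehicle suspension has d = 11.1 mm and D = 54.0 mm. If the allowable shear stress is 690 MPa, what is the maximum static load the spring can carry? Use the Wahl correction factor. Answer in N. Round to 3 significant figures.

5200 N

C = D/d = 54.0/11.1 = 4.8649
K_W = (4C−1)/(4C−4) + 0.615/C = 18.459/15.459 + 0.1264 = 1.3205
τ_max = K·8FD/(πd³) → F_max = τ_allow·πd³/(8DK)
F_max = 690·π·11.1³/(8·54.0·1.3205) = 2.9646e+06/570.44 = 5197 N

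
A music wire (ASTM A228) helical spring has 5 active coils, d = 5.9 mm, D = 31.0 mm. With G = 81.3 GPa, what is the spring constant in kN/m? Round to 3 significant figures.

82.7 kN/m

k = Gd⁴/(8D³N_a) = (81.3×10³ × 5.9⁴) / (8 × 31.0³ × 5)
  = 9.85141e+07 / 1.19164e+06 = 82.671 N/mm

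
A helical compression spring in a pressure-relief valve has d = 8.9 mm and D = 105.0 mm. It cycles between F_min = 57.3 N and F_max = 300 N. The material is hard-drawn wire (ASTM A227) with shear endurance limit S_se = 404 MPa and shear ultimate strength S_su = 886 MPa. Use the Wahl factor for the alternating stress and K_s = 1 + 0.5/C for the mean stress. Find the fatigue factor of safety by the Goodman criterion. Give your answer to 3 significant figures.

C = D/d = 105.0/8.9 = 11.7978; K_W = (4C−1)/(4C−4)+0.615/C = 1.1216; K_s = 1+0.5/C = 1.0424
F_a = (F_max−F_min)/2 = 121.35 N; F_m = (F_max+F_min)/2 = 178.65 N
τ_a = K_W·8F_aD/(πd³) = 1.1216 × 46.026 = 51.622 MPa
τ_m = K_s·8F_mD/(πd³) = 1.0424 × 67.758 = 70.63 MPa
Goodman: 1/n_f = τ_a/S_se + τ_m/S_su = 51.622/404 + 70.63/886 = 0.12778 + 0.07972 = 0.20749
n_f = 1/0.20749 = 4.819

4.82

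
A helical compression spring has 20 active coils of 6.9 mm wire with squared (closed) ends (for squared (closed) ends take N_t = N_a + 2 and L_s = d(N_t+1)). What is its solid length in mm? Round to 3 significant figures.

squared (closed) ends: N_t = N_a + 2 = 20 + 2 = 22
L_s = d·(N_t+1) = 6.9 × 23 = 158.7 mm

159 mm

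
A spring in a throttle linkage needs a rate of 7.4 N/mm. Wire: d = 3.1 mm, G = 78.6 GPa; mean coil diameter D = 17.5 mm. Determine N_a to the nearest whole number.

23

N_a = Gd⁴/(8D³k) = (78.6×10³ × 3.1⁴)/(8 × 17.5³ × 7.4)
    = 7.25888e+06 / 317275 = 22.88 → 23 coils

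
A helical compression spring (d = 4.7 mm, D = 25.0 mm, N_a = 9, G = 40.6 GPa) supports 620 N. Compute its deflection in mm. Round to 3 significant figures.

k = Gd⁴/(8D³N_a) = (40.6×10³)(4.7⁴)/(8·25.0³·9) = 17.61 N/mm
δ = F/k = 620 / 17.61 = 35.207 mm

35.2 mm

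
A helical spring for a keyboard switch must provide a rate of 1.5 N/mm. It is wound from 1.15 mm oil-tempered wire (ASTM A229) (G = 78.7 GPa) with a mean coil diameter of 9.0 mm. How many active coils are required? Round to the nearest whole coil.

N_a = Gd⁴/(8D³k) = (78.7×10³ × 1.15⁴)/(8 × 9.0³ × 1.5)
    = 137647 / 8748 = 15.73 → 16 coils

16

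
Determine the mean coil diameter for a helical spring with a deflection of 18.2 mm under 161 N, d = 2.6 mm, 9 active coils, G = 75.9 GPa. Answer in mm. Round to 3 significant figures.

17.6 mm

Required rate k = F/δ = 161/18.2 = 8.8462 N/mm
D = (Gd⁴/(8N_a·k))^(1/3) = (75.9×10³·2.6⁴/(8·9·8.8462))^(1/3)
  = (5445.63)^(1/3) = 17.5934 mm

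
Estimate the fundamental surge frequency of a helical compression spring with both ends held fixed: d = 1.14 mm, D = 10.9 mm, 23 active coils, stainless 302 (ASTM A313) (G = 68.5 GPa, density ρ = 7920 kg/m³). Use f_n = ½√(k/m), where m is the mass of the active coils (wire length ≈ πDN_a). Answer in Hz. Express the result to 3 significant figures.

k = Gd⁴/(8D³N_a) = (68.5×10³)(1.14⁴)/(8·10.9³·23) = 0.48553 N/mm = 485.53 N/m
Wire length L = πDN_a = π·10.9·23 = 787.6 mm
m = ρ·(πd²/4)·L = 7920 × 1.0207×10⁻⁶ m² × 0.7876 m = 0.0063669 kg
f_n = ½√(k/m) = 0.5·√(485.53/0.0063669) = 0.5·√(76258) = 138.07 Hz

138 Hz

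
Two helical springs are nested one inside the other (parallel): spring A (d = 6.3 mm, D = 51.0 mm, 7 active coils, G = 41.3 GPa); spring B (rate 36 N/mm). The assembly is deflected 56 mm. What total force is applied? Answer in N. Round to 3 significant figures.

2510 N

k_A = Gd⁴/(8D³N_a) = (41.3×10³)(6.3⁴)/(8·51.0³·7) = 8.7582 N/mm
Parallel: k_eq = 8.7582 + 36 = 44.758 N/mm
F = k_eq·δ = 44.758·56 = 2506.5 N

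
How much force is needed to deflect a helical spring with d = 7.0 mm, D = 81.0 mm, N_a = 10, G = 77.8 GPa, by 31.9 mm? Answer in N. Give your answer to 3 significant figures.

140 N

k = Gd⁴/(8D³N_a) = (77.8×10³)(7.0⁴)/(8·81.0³·10) = 4.3937 N/mm
F = k·δ = 4.3937 × 31.9 = 140.16 N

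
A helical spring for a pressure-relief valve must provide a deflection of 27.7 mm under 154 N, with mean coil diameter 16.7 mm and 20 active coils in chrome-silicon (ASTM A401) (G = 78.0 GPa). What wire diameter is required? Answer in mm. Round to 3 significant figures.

2.70 mm

Required rate k = F/δ = 154/27.7 = 5.5596 N/mm
d = (8D³N_a·k / G)^(1/4) = (8·16.7³·20·5.5596 / (78.0×10³))^0.25
  = (53.115)^0.25 = 2.6996 mm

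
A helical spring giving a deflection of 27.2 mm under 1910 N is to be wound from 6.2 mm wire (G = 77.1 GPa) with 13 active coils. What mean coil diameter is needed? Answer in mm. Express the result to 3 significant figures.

25.0 mm

Required rate k = F/δ = 1910/27.2 = 70.221 N/mm
D = (Gd⁴/(8N_a·k))^(1/3) = (77.1×10³·6.2⁴/(8·13·70.221))^(1/3)
  = (15600)^(1/3) = 24.9866 mm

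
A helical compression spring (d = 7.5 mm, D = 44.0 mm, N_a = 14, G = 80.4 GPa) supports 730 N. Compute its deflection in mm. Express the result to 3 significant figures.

k = Gd⁴/(8D³N_a) = (80.4×10³)(7.5⁴)/(8·44.0³·14) = 26.664 N/mm
δ = F/k = 730 / 26.664 = 27.378 mm

27.4 mm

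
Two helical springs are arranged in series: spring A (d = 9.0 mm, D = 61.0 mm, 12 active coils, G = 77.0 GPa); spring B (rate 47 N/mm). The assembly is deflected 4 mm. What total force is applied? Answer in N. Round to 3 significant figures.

62.1 N

k_A = Gd⁴/(8D³N_a) = (77.0×10³)(9.0⁴)/(8·61.0³·12) = 23.185 N/mm
Series: 1/k_eq = 1/23.185 + 1/47 = 0.064409; k_eq = 15.526 N/mm
F = k_eq·δ = 15.526·4 = 62.103 N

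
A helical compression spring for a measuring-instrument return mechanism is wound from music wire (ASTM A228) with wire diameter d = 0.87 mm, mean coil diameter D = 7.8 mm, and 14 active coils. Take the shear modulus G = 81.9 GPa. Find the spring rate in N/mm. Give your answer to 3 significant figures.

k = Gd⁴/(8D³N_a) = (81.9×10³ × 0.87⁴) / (8 × 7.8³ × 14)
  = 46920.3 / 53149.8 = 0.88279 N/mm

0.883 N/mm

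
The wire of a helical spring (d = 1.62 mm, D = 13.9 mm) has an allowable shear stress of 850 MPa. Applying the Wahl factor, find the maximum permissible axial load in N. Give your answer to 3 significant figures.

87.2 N

C = D/d = 13.9/1.62 = 8.5802
K_W = (4C−1)/(4C−4) + 0.615/C = 33.321/30.321 + 0.0717 = 1.1706
τ_max = K·8FD/(πd³) → F_max = τ_allow·πd³/(8DK)
F_max = 850·π·1.62³/(8·13.9·1.1706) = 11353/130.17 = 87.216 N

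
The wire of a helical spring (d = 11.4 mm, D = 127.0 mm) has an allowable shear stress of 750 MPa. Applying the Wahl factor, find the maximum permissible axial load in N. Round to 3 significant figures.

C = D/d = 127.0/11.4 = 11.1404
K_W = (4C−1)/(4C−4) + 0.615/C = 43.561/40.561 + 0.0552 = 1.1292
τ_max = K·8FD/(πd³) → F_max = τ_allow·πd³/(8DK)
F_max = 750·π·11.4³/(8·127.0·1.1292) = 3.4908e+06/1147.2 = 3042.8 N

3040 N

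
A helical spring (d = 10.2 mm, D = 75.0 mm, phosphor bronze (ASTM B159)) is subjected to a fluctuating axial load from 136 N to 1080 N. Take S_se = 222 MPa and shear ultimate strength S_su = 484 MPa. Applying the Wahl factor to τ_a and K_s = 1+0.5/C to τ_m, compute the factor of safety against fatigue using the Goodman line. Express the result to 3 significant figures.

1.43

C = D/d = 75.0/10.2 = 7.3529; K_W = (4C−1)/(4C−4)+0.615/C = 1.2017; K_s = 1+0.5/C = 1.0680
F_a = (F_max−F_min)/2 = 472 N; F_m = (F_max+F_min)/2 = 608 N
τ_a = K_W·8F_aD/(πd³) = 1.2017 × 84.946 = 102.08 MPa
τ_m = K_s·8F_mD/(πd³) = 1.0680 × 109.42 = 116.86 MPa
Goodman: 1/n_f = τ_a/S_se + τ_m/S_su = 102.08/222 + 116.86/484 = 0.45982 + 0.24145 = 0.70127
n_f = 1/0.70127 = 1.426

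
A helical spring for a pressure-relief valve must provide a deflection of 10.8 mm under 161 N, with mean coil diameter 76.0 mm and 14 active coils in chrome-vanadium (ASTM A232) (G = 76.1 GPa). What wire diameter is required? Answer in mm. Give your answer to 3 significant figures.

9.91 mm

Required rate k = F/δ = 161/10.8 = 14.907 N/mm
d = (8D³N_a·k / G)^(1/4) = (8·76.0³·14·14.907 / (76.1×10³))^0.25
  = (9631.1)^0.25 = 9.9065 mm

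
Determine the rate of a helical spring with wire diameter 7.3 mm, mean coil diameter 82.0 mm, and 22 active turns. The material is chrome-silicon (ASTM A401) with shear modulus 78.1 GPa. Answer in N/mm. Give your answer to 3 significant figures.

2.29 N/mm

k = Gd⁴/(8D³N_a) = (78.1×10³ × 7.3⁴) / (8 × 82.0³ × 22)
  = 2.2179e+08 / 9.70408e+07 = 2.2855 N/mm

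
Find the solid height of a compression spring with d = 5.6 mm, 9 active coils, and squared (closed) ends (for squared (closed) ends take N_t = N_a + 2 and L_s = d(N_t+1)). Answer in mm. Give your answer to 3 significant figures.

67.2 mm

squared (closed) ends: N_t = N_a + 2 = 9 + 2 = 11
L_s = d·(N_t+1) = 5.6 × 12 = 67.2 mm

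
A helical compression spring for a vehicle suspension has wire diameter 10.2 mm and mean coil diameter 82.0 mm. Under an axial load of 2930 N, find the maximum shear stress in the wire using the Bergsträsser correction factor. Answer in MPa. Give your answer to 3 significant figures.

Spring index C = D/d = 82.0/10.2 = 8.0392
K_B = (4C+2)/(4C−3) = 34.157/29.157 = 1.1715
τ₀ = 8FD/(πd³) = 8·2930·82.0/(π·10.2³) = 1.92208e+06/3333.9 = 576.53 MPa
τ_max = K·τ₀ = 1.1715 × 576.53 = 675.4 MPa

675 MPa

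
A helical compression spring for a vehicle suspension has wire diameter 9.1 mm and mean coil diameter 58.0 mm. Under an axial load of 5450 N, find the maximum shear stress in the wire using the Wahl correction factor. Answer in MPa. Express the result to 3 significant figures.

Spring index C = D/d = 58.0/9.1 = 6.3736
K_W = (4C−1)/(4C−4) + 0.615/C = 24.495/21.495 + 0.0965 = 1.2361
τ₀ = 8FD/(πd³) = 8·5450·58.0/(π·9.1³) = 2.5288e+06/2367.4 = 1068.2 MPa
τ_max = K·τ₀ = 1.2361 × 1068.2 = 1320.3 MPa

1320 MPa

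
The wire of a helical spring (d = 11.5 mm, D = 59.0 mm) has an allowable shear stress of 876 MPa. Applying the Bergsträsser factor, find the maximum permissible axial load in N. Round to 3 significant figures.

6900 N

C = D/d = 59.0/11.5 = 5.1304
K_B = (4C+2)/(4C−3) = 22.522/17.522 = 1.2854
τ_max = K·8FD/(πd³) → F_max = τ_allow·πd³/(8DK)
F_max = 876·π·11.5³/(8·59.0·1.2854) = 4.1855e+06/606.69 = 6898.9 N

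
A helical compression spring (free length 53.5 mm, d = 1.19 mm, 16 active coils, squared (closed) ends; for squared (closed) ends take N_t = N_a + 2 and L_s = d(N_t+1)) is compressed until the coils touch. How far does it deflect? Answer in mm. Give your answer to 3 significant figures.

30.9 mm

N_t = 18; L_s = 1.19·19 = 22.61 mm
δ_solid = L₀ − L_s = 53.5 − 22.61 = 30.89 mm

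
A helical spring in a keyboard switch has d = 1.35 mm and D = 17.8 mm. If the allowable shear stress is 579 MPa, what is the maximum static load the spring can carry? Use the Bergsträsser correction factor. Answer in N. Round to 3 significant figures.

28.6 N

C = D/d = 17.8/1.35 = 13.1852
K_B = (4C+2)/(4C−3) = 54.741/49.741 = 1.1005
τ_max = K·8FD/(πd³) → F_max = τ_allow·πd³/(8DK)
F_max = 579·π·1.35³/(8·17.8·1.1005) = 4475.4/156.71 = 28.558 N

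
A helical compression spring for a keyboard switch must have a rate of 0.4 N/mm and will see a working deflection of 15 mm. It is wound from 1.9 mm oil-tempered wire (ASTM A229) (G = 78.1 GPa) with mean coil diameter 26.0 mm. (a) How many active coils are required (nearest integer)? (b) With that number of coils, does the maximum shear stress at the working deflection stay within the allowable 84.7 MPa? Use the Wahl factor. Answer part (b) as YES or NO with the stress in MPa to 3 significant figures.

(a) 18 coils; (b) YES, τ_max = 64.3 MPa

N_a = Gd⁴/(8D³k) = (78.1×10³)(1.9⁴)/(8·26.0³·0.4) = 18.1 → N_a = 18
Actual rate k = Gd⁴/(8D³·18) = 0.40215 N/mm
Working load F = kδ = 0.40215·15 = 6.0322 N
C = 26.0/1.9 = 13.6842; K_W = (4C−1)/(4C−4)+0.615/C = 1.1041
τ_max = K_W·8FD/(πd³) = 1.1041·58.227 = 64.287 MPa
τ_max ≤ 84.7 MPa → acceptable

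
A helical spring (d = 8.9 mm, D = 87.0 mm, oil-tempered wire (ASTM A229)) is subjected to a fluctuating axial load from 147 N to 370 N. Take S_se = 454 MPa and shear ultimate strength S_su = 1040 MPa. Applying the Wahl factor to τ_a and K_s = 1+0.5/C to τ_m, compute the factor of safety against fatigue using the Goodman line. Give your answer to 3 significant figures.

C = D/d = 87.0/8.9 = 9.7753; K_W = (4C−1)/(4C−4)+0.615/C = 1.1484; K_s = 1+0.5/C = 1.0511
F_a = (F_max−F_min)/2 = 111.5 N; F_m = (F_max+F_min)/2 = 258.5 N
τ_a = K_W·8F_aD/(πd³) = 1.1484 × 35.04 = 40.239 MPa
τ_m = K_s·8F_mD/(πd³) = 1.0511 × 81.236 = 85.391 MPa
Goodman: 1/n_f = τ_a/S_se + τ_m/S_su = 40.239/454 + 85.391/1040 = 0.08863 + 0.08211 = 0.17074
n_f = 1/0.17074 = 5.857

5.86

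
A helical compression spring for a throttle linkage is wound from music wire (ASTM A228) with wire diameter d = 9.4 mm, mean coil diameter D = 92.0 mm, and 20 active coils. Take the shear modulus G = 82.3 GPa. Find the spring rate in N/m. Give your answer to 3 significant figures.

5160 N/m

k = Gd⁴/(8D³N_a) = (82.3×10³ × 9.4⁴) / (8 × 92.0³ × 20)
  = 6.42556e+08 / 1.2459e+08 = 5.1574 N/mm = 5157.4 N/m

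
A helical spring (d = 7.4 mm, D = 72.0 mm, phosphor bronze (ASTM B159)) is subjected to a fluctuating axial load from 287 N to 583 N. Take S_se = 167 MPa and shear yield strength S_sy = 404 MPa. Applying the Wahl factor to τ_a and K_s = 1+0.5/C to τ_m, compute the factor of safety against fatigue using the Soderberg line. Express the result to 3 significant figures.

C = D/d = 72.0/7.4 = 9.7297; K_W = (4C−1)/(4C−4)+0.615/C = 1.1491; K_s = 1+0.5/C = 1.0514
F_a = (F_max−F_min)/2 = 148 N; F_m = (F_max+F_min)/2 = 435 N
τ_a = K_W·8F_aD/(πd³) = 1.1491 × 66.964 = 76.949 MPa
τ_m = K_s·8F_mD/(πd³) = 1.0514 × 196.82 = 206.93 MPa
Soderberg: 1/n_f = τ_a/S_se + τ_m/S_sy = 76.949/167 + 206.93/404 = 0.46077 + 0.51221 = 0.97299
n_f = 1/0.97299 = 1.028

1.03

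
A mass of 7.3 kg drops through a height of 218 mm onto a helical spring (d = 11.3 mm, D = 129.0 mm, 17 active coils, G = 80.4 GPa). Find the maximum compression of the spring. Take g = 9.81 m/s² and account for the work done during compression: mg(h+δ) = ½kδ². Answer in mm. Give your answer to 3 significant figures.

101 mm

k = Gd⁴/(8D³N_a) = (80.4×10³)(11.3⁴)/(8·129.0³·17) = 4.4902 N/mm
W = mg = 7.3 × 9.81 = 71.613 N
½kδ² − Wδ − Wh = 0 → δ = (W + √(W² + 2kWh))/k
δ = (71.613 + √(5128.4 + 140197))/4.4902 = (71.613 + 381.22)/4.4902 = 100.85 mm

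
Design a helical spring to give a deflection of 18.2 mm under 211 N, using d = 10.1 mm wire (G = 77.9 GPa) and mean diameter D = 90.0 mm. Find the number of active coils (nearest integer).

12

Required rate k = F/δ = 211/18.2 = 11.593 N/mm
N_a = Gd⁴/(8D³k) = (77.9×10³ × 10.1⁴)/(8 × 90.0³ × 11.593)
    = 8.10631e+08 / 6.76127e+07 = 11.99 → 12 coils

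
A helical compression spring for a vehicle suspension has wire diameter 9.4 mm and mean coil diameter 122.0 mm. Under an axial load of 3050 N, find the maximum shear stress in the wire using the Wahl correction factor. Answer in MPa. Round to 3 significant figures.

Spring index C = D/d = 122.0/9.4 = 12.9787
K_W = (4C−1)/(4C−4) + 0.615/C = 50.915/47.915 + 0.0474 = 1.1100
τ₀ = 8FD/(πd³) = 8·3050·122.0/(π·9.4³) = 2.9768e+06/2609.4 = 1140.8 MPa
τ_max = K·τ₀ = 1.1100 × 1140.8 = 1266.3 MPa

1270 MPa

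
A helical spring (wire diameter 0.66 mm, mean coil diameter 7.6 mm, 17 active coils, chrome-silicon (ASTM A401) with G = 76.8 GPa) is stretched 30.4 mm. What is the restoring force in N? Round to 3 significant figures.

7.42 N

k = Gd⁴/(8D³N_a) = (76.8×10³)(0.66⁴)/(8·7.6³·17) = 0.24409 N/mm
F = k·δ = 0.24409 × 30.4 = 7.4205 N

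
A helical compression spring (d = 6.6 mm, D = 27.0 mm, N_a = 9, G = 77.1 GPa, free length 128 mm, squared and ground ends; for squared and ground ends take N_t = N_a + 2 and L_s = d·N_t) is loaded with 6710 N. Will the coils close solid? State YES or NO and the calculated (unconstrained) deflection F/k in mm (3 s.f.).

k = Gd⁴/(8D³N_a) = (77.1×10³)(6.6⁴)/(8·27.0³·9) = 103.23 N/mm
N_t = 11; L_s = 6.6·11 = 72.6 mm; δ_solid = L₀ − L_s = 128 − 72.6 = 55.4 mm
δ = F/k = 6710/103.23 = 65 mm
δ ≥ δ_solid → spring goes solid

YES, δ = 65.0 mm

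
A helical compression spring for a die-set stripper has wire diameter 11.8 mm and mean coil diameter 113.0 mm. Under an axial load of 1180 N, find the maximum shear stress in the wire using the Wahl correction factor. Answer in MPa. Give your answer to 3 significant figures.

238 MPa

Spring index C = D/d = 113.0/11.8 = 9.5763
K_W = (4C−1)/(4C−4) + 0.615/C = 37.305/34.305 + 0.0642 = 1.1517
τ₀ = 8FD/(πd³) = 8·1180·113.0/(π·11.8³) = 1.06672e+06/5161.7 = 206.66 MPa
τ_max = K·τ₀ = 1.1517 × 206.66 = 238 MPa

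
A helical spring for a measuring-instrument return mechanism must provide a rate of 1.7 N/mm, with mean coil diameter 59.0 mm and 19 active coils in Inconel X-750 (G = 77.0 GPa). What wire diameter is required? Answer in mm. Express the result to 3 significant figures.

d = (8D³N_a·k / G)^(1/4) = (8·59.0³·19·1.7 / (77.0×10³))^0.25
  = (689.22)^0.25 = 5.1238 mm

5.12 mm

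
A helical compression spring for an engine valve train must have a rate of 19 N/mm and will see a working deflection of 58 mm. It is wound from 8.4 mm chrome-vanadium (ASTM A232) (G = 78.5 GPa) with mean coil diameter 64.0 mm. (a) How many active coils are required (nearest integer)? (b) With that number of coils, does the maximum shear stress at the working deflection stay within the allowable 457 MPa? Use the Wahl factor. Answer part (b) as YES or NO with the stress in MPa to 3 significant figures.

(a) 10 coils; (b) YES, τ_max = 355 MPa

N_a = Gd⁴/(8D³k) = (78.5×10³)(8.4⁴)/(8·64.0³·19) = 9.809 → N_a = 10
Actual rate k = Gd⁴/(8D³·10) = 18.636 N/mm
Working load F = kδ = 18.636·58 = 1080.9 N
C = 64.0/8.4 = 7.6190; K_W = (4C−1)/(4C−4)+0.615/C = 1.1940
τ_max = K_W·8FD/(πd³) = 1.1940·297.21 = 354.88 MPa
τ_max ≤ 457 MPa → acceptable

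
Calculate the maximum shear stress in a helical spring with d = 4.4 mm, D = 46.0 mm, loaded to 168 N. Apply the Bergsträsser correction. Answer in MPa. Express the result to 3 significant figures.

Spring index C = D/d = 46.0/4.4 = 10.4545
K_B = (4C+2)/(4C−3) = 43.818/38.818 = 1.1288
τ₀ = 8FD/(πd³) = 8·168·46.0/(π·4.4³) = 61824/267.61 = 231.02 MPa
τ_max = K·τ₀ = 1.1288 × 231.02 = 260.78 MPa

261 MPa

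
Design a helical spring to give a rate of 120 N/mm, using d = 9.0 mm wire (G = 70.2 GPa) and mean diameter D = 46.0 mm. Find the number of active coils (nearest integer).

N_a = Gd⁴/(8D³k) = (70.2×10³ × 9.0⁴)/(8 × 46.0³ × 120)
    = 4.60582e+08 / 9.34426e+07 = 4.929 → 5 coils

5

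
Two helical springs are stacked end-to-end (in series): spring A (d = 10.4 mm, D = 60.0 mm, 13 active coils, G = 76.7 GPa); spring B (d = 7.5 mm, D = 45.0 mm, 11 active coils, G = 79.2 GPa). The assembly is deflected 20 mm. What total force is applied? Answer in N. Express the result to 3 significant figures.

351 N

k_A = Gd⁴/(8D³N_a) = (76.7×10³)(10.4⁴)/(8·60.0³·13) = 39.943 N/mm
k_B = Gd⁴/(8D³N_a) = (79.2×10³)(7.5⁴)/(8·45.0³·11) = 31.25 N/mm
Series: 1/k_eq = 1/39.943 + 1/31.25 = 0.057036; k_eq = 17.533 N/mm
F = k_eq·δ = 17.533·20 = 350.66 N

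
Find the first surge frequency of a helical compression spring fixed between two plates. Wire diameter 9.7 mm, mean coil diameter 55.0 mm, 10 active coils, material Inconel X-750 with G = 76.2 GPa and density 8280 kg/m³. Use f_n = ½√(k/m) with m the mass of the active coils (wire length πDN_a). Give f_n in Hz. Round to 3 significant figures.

109 Hz

k = Gd⁴/(8D³N_a) = (76.2×10³)(9.7⁴)/(8·55.0³·10) = 50.683 N/mm = 50683 N/m
Wire length L = πDN_a = π·55.0·10 = 1727.9 mm
m = ρ·(πd²/4)·L = 8280 × 73.898×10⁻⁶ m² × 1.7279 m = 1.0572 kg
f_n = ½√(k/m) = 0.5·√(50683/1.0572) = 0.5·√(47939) = 109.47 Hz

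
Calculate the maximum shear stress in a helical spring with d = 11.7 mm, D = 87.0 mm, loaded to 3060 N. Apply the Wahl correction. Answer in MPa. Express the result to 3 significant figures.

Spring index C = D/d = 87.0/11.7 = 7.4359
K_W = (4C−1)/(4C−4) + 0.615/C = 28.744/25.744 + 0.0827 = 1.1992
τ₀ = 8FD/(πd³) = 8·3060·87.0/(π·11.7³) = 2.12976e+06/5031.6 = 423.28 MPa
τ_max = K·τ₀ = 1.1992 × 423.28 = 507.61 MPa

508 MPa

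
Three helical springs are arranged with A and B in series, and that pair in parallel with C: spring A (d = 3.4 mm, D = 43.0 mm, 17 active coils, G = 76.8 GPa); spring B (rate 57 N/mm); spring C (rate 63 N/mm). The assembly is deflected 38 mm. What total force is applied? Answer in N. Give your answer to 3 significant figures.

k_A = Gd⁴/(8D³N_a) = (76.8×10³)(3.4⁴)/(8·43.0³·17) = 0.94915 N/mm
Springs A,B series: k_AB = 1/(1/0.94915+1/57) = 0.9336 N/mm; parallel with C: k_eq = 0.9336+63 = 63.934 N/mm
F = k_eq·δ = 63.934·38 = 2429.5 N

2430 N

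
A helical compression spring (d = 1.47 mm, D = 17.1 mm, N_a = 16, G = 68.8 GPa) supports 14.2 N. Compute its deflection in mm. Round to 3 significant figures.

28.3 mm

k = Gd⁴/(8D³N_a) = (68.8×10³)(1.47⁴)/(8·17.1³·16) = 0.50195 N/mm
δ = F/k = 14.2 / 0.50195 = 28.29 mm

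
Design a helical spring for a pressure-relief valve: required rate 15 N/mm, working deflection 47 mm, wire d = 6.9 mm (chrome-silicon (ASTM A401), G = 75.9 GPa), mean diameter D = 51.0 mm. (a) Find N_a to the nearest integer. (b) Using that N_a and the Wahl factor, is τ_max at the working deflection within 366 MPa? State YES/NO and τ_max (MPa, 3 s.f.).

N_a = Gd⁴/(8D³k) = (75.9×10³)(6.9⁴)/(8·51.0³·15) = 10.81 → N_a = 11
Actual rate k = Gd⁴/(8D³·11) = 14.738 N/mm
Working load F = kδ = 14.738·47 = 692.7 N
C = 51.0/6.9 = 7.3913; K_W = (4C−1)/(4C−4)+0.615/C = 1.2006
τ_max = K_W·8FD/(πd³) = 1.2006·273.85 = 328.77 MPa
τ_max ≤ 366 MPa → acceptable

(a) 11 coils; (b) YES, τ_max = 329 MPa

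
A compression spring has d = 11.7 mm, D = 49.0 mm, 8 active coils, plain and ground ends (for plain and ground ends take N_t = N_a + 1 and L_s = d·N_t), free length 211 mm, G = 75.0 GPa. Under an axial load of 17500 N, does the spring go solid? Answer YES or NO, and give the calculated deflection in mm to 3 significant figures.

NO, δ = 93.8 mm

k = Gd⁴/(8D³N_a) = (75.0×10³)(11.7⁴)/(8·49.0³·8) = 186.65 N/mm
N_t = 9; L_s = 11.7·9 = 105.3 mm; δ_solid = L₀ − L_s = 211 − 105.3 = 105.7 mm
δ = F/k = 17500/186.65 = 93.757 mm
δ < δ_solid → spring does not go solid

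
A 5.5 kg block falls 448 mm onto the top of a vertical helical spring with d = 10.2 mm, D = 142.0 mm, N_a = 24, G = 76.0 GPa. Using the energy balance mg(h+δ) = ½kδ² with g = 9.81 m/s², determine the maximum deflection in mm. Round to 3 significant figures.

219 mm

k = Gd⁴/(8D³N_a) = (76.0×10³)(10.2⁴)/(8·142.0³·24) = 1.4964 N/mm
W = mg = 5.5 × 9.81 = 53.955 N
½kδ² − Wδ − Wh = 0 → δ = (W + √(W² + 2kWh))/k
δ = (53.955 + √(2911.1 + 72341.5))/1.4964 = (53.955 + 274.32)/1.4964 = 219.38 mm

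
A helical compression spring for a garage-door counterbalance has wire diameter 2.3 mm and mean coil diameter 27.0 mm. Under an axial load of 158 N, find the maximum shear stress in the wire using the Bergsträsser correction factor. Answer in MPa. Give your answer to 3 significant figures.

994 MPa

Spring index C = D/d = 27.0/2.3 = 11.7391
K_B = (4C+2)/(4C−3) = 48.957/43.957 = 1.1137
τ₀ = 8FD/(πd³) = 8·158·27.0/(π·2.3³) = 34128/38.224 = 892.85 MPa
τ_max = K·τ₀ = 1.1137 × 892.85 = 994.41 MPa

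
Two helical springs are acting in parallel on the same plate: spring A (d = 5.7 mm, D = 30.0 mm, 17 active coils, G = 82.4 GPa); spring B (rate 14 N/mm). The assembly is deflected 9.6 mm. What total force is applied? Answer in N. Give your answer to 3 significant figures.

362 N

k_A = Gd⁴/(8D³N_a) = (82.4×10³)(5.7⁴)/(8·30.0³·17) = 23.688 N/mm
Parallel: k_eq = 23.688 + 14 = 37.688 N/mm
F = k_eq·δ = 37.688·9.6 = 361.8 N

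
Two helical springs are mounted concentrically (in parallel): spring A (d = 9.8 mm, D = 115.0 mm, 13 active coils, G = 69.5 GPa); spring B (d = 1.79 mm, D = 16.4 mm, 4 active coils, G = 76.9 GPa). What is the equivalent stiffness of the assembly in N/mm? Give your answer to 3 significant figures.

9.65 N/mm

k_A = Gd⁴/(8D³N_a) = (69.5×10³)(9.8⁴)/(8·115.0³·13) = 4.0529 N/mm
k_B = Gd⁴/(8D³N_a) = (76.9×10³)(1.79⁴)/(8·16.4³·4) = 5.5932 N/mm
Parallel: k_eq = 4.0529 + 5.5932 = 9.646 N/mm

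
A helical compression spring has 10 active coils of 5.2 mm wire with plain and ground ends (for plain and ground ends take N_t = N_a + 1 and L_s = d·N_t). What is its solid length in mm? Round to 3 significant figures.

plain and ground ends: N_t = N_a + 1 = 10 + 1 = 11
L_s = d·N_t = 5.2 × 11 = 57.2 mm

57.2 mm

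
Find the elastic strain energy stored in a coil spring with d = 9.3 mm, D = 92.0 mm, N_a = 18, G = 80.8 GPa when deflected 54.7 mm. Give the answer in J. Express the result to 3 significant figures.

8.06 J

k = Gd⁴/(8D³N_a) = (80.8×10³)(9.3⁴)/(8·92.0³·18) = 5.3904 N/mm
U = ½kδ² = 0.5 × 5.3904 × 54.7² = 8064.2 N·mm = 8.0642 J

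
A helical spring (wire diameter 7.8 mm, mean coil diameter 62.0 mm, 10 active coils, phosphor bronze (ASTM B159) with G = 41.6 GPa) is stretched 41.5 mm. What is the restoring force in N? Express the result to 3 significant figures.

k = Gd⁴/(8D³N_a) = (41.6×10³)(7.8⁴)/(8·62.0³·10) = 8.0762 N/mm
F = k·δ = 8.0762 × 41.5 = 335.16 N

335 N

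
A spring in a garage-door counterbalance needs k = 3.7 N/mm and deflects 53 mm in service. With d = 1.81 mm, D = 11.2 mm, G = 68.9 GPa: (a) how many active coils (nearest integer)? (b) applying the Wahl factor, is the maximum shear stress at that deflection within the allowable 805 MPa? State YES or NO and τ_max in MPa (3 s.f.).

N_a = Gd⁴/(8D³k) = (68.9×10³)(1.81⁴)/(8·11.2³·3.7) = 17.78 → N_a = 18
Actual rate k = Gd⁴/(8D³·18) = 3.6552 N/mm
Working load F = kδ = 3.6552·53 = 193.73 N
C = 11.2/1.81 = 6.1878; K_W = (4C−1)/(4C−4)+0.615/C = 1.2440
τ_max = K_W·8FD/(πd³) = 1.2440·931.78 = 1159.1 MPa
τ_max > 805 MPa → exceeds allowable

(a) 18 coils; (b) NO, τ_max = 1160 MPa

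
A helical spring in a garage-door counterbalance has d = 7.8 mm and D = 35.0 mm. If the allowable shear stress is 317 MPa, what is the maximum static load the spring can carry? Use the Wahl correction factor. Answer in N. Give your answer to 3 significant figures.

1250 N

C = D/d = 35.0/7.8 = 4.4872
K_W = (4C−1)/(4C−4) + 0.615/C = 16.949/13.949 + 0.1371 = 1.3521
τ_max = K·8FD/(πd³) → F_max = τ_allow·πd³/(8DK)
F_max = 317·π·7.8³/(8·35.0·1.3521) = 4.726e+05/378.6 = 1248.3 N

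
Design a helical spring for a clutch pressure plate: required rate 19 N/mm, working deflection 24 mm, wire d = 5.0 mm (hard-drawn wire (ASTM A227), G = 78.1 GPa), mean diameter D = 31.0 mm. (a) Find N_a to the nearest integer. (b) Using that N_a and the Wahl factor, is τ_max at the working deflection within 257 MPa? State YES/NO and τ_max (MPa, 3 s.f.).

N_a = Gd⁴/(8D³k) = (78.1×10³)(5.0⁴)/(8·31.0³·19) = 10.78 → N_a = 11
Actual rate k = Gd⁴/(8D³·11) = 18.619 N/mm
Working load F = kδ = 18.619·24 = 446.86 N
C = 31.0/5.0 = 6.2000; K_W = (4C−1)/(4C−4)+0.615/C = 1.2434
τ_max = K_W·8FD/(πd³) = 1.2434·282.21 = 350.9 MPa
τ_max > 257 MPa → exceeds allowable

(a) 11 coils; (b) NO, τ_max = 351 MPa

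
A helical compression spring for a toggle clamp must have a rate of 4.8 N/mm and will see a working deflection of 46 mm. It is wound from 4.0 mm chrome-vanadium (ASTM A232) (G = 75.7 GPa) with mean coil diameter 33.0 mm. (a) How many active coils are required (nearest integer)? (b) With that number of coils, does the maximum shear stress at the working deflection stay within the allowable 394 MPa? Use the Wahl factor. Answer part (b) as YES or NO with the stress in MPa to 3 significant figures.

N_a = Gd⁴/(8D³k) = (75.7×10³)(4.0⁴)/(8·33.0³·4.8) = 14.04 → N_a = 14
Actual rate k = Gd⁴/(8D³·14) = 4.8148 N/mm
Working load F = kδ = 4.8148·46 = 221.48 N
C = 33.0/4.0 = 8.2500; K_W = (4C−1)/(4C−4)+0.615/C = 1.1780
τ_max = K_W·8FD/(πd³) = 1.1780·290.81 = 342.57 MPa
τ_max ≤ 394 MPa → acceptable

(a) 14 coils; (b) YES, τ_max = 343 MPa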